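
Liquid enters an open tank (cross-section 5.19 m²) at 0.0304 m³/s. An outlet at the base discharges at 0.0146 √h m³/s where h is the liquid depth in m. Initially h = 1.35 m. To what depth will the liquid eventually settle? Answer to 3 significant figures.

Level balance: A dh/dt = 0.0304 − 0.0146 √h. Setting dh/dt = 0:
Q_in = 0.0146 √h_ss ⇒ √h_ss = 0.0304/0.0146 = 2.0822.
h_ss = 2.0822² = 4.3355 m. (Since h₀ = 1.35 m < h_ss, the level will rise toward this value.)

4.34 m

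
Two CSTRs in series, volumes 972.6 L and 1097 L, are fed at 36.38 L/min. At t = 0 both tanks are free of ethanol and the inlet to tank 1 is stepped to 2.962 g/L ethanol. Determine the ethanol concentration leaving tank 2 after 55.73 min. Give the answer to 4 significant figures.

1.727 g/L

Species balance on tank i: dCᵢ/dt = (Cᵢ₋₁ − Cᵢ)/τᵢ with τᵢ = Vᵢ/Q.
τ₁ = 972.6/36.38 = 26.7345 min; τ₂ = 1097/36.38 = 30.1539 min.
Tank 1: C₁ = C_in(1 − e^(−t/τ₁)). Tank 2 (τ₁ ≠ τ₂): C₂ = C_in[1 − (τ₁ e^(−t/τ₁) − τ₂ e^(−t/τ₂))/(τ₁ − τ₂)].
At t = 55.73: e^(−t/τ₁) = 0.124360, e^(−t/τ₂) = 0.157523.
C₂ = 2.962·[1 − (26.7345·0.124360 − 30.1539·0.157523)/(-3.41946)] = 2.962·0.583197 = 1.72743 g/L.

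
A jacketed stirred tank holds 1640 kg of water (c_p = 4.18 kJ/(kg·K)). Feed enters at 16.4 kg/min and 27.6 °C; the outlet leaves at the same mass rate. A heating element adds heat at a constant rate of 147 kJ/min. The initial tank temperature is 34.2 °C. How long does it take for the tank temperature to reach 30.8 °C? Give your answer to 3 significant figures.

144 min

First-law balance (no shaft work): M c_p dT/dt = ṁ c_p (T_in − T) + 147.
τ = M/ṁ = 100.00 min; T_ss = T_in + Q̇/(ṁ c_p) = 29.744 °C.
T(t) = T_ss + (T₀ − T_ss) e^(−t/τ). Set T = 30.8:
e^(−t/τ) = (30.8 − 29.744)/(34.2 − 29.744) = 0.23692
t = −100.00 · ln(0.23692) = 144.00 min.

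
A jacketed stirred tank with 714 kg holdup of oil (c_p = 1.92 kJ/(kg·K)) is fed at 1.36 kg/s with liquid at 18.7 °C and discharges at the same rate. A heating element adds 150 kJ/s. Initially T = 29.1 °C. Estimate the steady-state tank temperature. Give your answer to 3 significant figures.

Heat balance on the well-mixed liquid: M c_p dT/dt = ṁ c_p (T_in − T) + 150.
At steady state dT/dt = 0 ⇒ T_ss = T_in + Q̇/(ṁ c_p) = 18.7 + 150/(1.36·1.92) = 76.145 °C.

76.1 °C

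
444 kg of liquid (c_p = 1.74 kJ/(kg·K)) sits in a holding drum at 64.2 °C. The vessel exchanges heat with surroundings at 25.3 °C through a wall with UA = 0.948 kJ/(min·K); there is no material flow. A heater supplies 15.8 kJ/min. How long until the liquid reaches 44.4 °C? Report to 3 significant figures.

Energy balance: M c_p dT/dt = −UA(T − T_amb) + Q̇.
τ = M c_p/UA = 814.94 min; T_ss = T_amb + Q̇/UA = 25.3 + 15.8/0.948 = 41.967 °C.
T(t) = T_ss + (T₀ − T_ss)e^(−t/τ); set T = 44.4:
t = −τ ln[(T − T_ss)/(T₀ − T_ss)] = −814.94 · ln(0.10945) = 1802.9 min.

1800 min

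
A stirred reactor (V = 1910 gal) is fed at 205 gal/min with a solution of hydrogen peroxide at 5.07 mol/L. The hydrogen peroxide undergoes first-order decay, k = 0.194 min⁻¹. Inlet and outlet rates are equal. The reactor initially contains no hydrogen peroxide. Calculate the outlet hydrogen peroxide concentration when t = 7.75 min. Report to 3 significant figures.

1.63 mol/L

Species balance: V dC/dt = Q C_in − Q C − k V C.
dC/dt = (Q/V) C_in − (Q/V + k) C; effective rate a = Q/V + k = 0.10733 + 0.194 = 0.30133 min⁻¹.
C_ss = Q C_in/(Q + kV) = 1.8059 mol/L; C(t) = C_ss + (C₀ − C_ss) e^(−a t).
C(7.75) = 1.8059 + (-1.8059)·e^(−0.30133·7.75) = 1.8059 + (-1.8059)·0.096781 = 1.6311 mol/L.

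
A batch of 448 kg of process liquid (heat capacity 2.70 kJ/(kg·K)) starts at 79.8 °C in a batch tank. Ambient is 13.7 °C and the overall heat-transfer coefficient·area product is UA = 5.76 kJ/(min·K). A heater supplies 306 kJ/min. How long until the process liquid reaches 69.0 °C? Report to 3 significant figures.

375 min

M c_p dT/dt = −UA(T − T_amb) + Q̇.
τ = M c_p/UA = 210.00 min; T_ss = T_amb + Q̇/UA = 13.7 + 306/5.76 = 66.825 °C.
T(t) = T_ss + (T₀ − T_ss)e^(−t/τ); set T = 69.0:
t = −τ ln[(T − T_ss)/(T₀ − T_ss)] = −210.00 · ln(0.16763) = 375.06 min.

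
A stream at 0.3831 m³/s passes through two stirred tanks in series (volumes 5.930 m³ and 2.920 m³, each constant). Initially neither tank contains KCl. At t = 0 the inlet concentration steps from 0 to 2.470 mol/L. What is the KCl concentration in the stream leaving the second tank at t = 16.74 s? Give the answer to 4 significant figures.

Time constants: τᵢ = Vᵢ/Q for each well-mixed tank.
τ₁ = 5.930/0.3831 = 15.4790 s; τ₂ = 2.920/0.3831 = 7.62203 s.
Tank 1: C₁ = C_in(1 − e^(−t/τ₁)). Tank 2 (τ₁ ≠ τ₂): C₂ = C_in[1 − (τ₁ e^(−t/τ₁) − τ₂ e^(−t/τ₂))/(τ₁ − τ₂)].
At t = 16.74: e^(−t/τ₁) = 0.339098, e^(−t/τ₂) = 0.111218.
C₂ = 2.470·[1 − (15.4790·0.339098 − 7.62203·0.111218)/(7.85696)] = 2.470·0.439835 = 1.08639 mol/L.

1.086 mol/L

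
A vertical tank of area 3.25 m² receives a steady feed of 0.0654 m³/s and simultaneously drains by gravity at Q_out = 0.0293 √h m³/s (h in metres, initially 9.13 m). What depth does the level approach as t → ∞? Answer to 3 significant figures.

A dh/dt = Q_in − 0.0293 √h. Steady state requires inflow = outflow:
Q_in = 0.0293 √h_ss ⇒ √h_ss = 0.0654/0.0293 = 2.2321.
h_ss = 2.2321² = 4.9822 m. (Since h₀ = 9.13 m > h_ss, the level will fall toward this value.)

4.98 m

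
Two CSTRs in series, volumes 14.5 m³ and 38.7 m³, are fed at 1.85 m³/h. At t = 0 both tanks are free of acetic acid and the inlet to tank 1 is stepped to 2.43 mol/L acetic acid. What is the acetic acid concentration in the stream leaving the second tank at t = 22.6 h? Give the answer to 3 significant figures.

1.19 mol/L

Time constants: τᵢ = Vᵢ/Q for each well-mixed tank.
τ₁ = 14.5/1.85 = 7.8378 h; τ₂ = 38.7/1.85 = 20.919 h.
Tank 1: C₁ = C_in(1 − e^(−t/τ₁)). Tank 2 (τ₁ ≠ τ₂): C₂ = C_in[1 − (τ₁ e^(−t/τ₁) − τ₂ e^(−t/τ₂))/(τ₁ − τ₂)].
At t = 22.6: e^(−t/τ₁) = 0.055942, e^(−t/τ₂) = 0.33947.
C₂ = 2.43·[1 − (7.8378·0.055942 − 20.919·0.33947)/(-13.081)] = 2.43·0.49064 = 1.1923 mol/L.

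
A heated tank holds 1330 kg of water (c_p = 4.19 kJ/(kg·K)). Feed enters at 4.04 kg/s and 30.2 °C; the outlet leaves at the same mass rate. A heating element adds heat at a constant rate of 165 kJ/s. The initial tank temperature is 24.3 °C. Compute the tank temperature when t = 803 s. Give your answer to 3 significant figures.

M c_p dT/dt = ṁ c_p (T_in − T) + Q̇.
Rearrange: dT/dt = (T_ss − T)/τ with τ = M/ṁ = 329.21 s and T_ss = T_in + Q̇/(ṁ c_p) = 39.947 °C.
Solution: T(t) = T_ss + (T₀ − T_ss) e^(−t/τ).
T(803) = 39.947 + (-15.647)·e^(−803/329.21) = 39.947 + (-15.647)·0.087232 = 38.582 °C.

38.6 °C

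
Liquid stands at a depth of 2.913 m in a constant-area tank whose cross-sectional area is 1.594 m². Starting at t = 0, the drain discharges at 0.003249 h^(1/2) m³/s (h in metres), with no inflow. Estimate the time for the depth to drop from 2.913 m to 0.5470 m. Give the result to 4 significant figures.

With no inflow, A dh/dt = −0.003249 √h.
Separate and integrate: 2(√h − √h₀) = −(0.003249/A) t.
t = 2A(√h₀ − √h)/0.003249 = 2·1.594·(√2.913 − √0.5470)/0.003249
  = 3.18800 × (1.70675 − 0.739594) / 0.003249 = 948.998 s.

949.0 s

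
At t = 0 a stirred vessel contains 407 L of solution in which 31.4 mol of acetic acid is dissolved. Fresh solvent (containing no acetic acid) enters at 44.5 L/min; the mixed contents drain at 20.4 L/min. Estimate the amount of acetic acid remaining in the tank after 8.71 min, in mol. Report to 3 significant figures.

Let m(t) be the amount of acetic acid. Volume: V(t) = V₀ + (Q_in − Q_out) t = 407 + 24.100 t; V(8.71) = 616.91 L.
No acetic acid enters, so dm/dt = −Q_out · (m/V).
dm/m = −Q_out dt/(V₀ + 24.100 t); integrating gives ln(m/m₀) = −(Q_out/(Q_in−Q_out)) ln(V/V₀).
m = m₀ (V₀/V)^(Q_out/(Q_in−Q_out)) = 31.4 × (407/616.91)^(0.84647) = 22.082 mol.

22.1 mol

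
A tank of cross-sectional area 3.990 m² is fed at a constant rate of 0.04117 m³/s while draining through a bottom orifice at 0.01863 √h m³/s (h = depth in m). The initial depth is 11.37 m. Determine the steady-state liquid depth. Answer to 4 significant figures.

4.884 m

Level balance: A dh/dt = 0.04117 − 0.01863 √h. Setting dh/dt = 0:
Q_in = 0.01863 √h_ss ⇒ √h_ss = 0.04117/0.01863 = 2.20988.
h_ss = 2.20988² = 4.88355 m. (Since h₀ = 11.37 m > h_ss, the level will fall toward this value.)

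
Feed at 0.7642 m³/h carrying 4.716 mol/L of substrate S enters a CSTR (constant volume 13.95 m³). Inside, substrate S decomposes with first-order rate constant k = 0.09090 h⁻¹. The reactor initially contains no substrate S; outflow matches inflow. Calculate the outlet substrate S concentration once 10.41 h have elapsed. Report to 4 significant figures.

Species balance: V dC/dt = Q C_in − Q C − k V C.
dC/dt = (Q/V) C_in − (Q/V + k) C; effective rate a = Q/V + k = 0.0547814 + 0.09090 = 0.145681 h⁻¹.
C_ss = Q C_in/(Q + kV) = 1.77338 mol/L; C(t) = C_ss + (C₀ − C_ss) e^(−a t).
C(10.41) = 1.77338 + (-1.77338)·e^(−0.145681·10.41) = 1.77338 + (-1.77338)·0.219469 = 1.38418 mol/L.

1.384 mol/L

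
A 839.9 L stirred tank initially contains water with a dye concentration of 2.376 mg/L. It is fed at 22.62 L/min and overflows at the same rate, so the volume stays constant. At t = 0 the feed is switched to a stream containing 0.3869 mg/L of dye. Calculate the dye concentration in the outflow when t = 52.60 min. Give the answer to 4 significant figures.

0.8693 mg/L

Unsteady species balance (constant V, well mixed): V dC/dt = Q(C_in − C).
Rewrite as dC/dt + C/τ = C_in/τ, τ = V/Q = 37.1309 min.
C approaches C_in exponentially: C(t) = C_in + (C₀ − C_in) e^(−t/τ).
C(52.60) = 0.3869 + (2.376 − 0.3869)·e^(−52.60/37.1309) = 0.3869 + (1.98910)·0.242534 = 0.869325 mg/L.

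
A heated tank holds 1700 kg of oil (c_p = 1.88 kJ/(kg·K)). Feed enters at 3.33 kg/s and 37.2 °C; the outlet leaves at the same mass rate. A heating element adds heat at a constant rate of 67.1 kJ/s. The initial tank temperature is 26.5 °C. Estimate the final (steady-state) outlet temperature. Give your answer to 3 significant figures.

M c_p dT/dt = ṁ c_p (T_in − T) + Q̇.
At steady state dT/dt = 0 ⇒ T_ss = T_in + Q̇/(ṁ c_p) = 37.2 + 67.1/(3.33·1.88) = 47.918 °C.

47.9 °C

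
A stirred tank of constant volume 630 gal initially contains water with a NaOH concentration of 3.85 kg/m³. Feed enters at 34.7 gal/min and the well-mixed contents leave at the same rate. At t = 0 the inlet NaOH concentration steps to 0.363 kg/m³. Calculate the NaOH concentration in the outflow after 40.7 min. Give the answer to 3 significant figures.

0.734 kg/m³

Accumulation = in − out for the solute gives V dC/dt = Q(C_in − C).
So dC/dt = (C_in − C)/τ with τ = V/Q = 630/34.7 = 18.156 min.
This is linear first-order; C(t) = C_in + (C₀ − C_in) e^(−t/τ).
C(40.7) = 0.363 + (3.85 − 0.363)·e^(−40.7/18.156) = 0.363 + (3.4870)·0.10627 = 0.73358 kg/m³.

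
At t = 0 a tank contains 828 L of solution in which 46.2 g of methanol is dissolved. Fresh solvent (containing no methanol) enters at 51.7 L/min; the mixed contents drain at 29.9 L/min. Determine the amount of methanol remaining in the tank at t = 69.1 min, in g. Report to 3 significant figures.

Let m(t) be the amount of methanol. Volume: V(t) = V₀ + (Q_in − Q_out) t = 828 + 21.800 t; V(69.1) = 2334.4 L.
Solute balance: dm/dt = 0 − Q_out C = −Q_out m/V(t).
Separate: dm/m = −Q_out dt/V(t) ⇒ ln(m/m₀) = −(Q_out/(Q_in−Q_out)) ln(V/V₀).
m = m₀ (V₀/V)^(Q_out/(Q_in−Q_out)) = 46.2 × (828/2334.4)^(1.3716) = 11.149 g.

11.1 g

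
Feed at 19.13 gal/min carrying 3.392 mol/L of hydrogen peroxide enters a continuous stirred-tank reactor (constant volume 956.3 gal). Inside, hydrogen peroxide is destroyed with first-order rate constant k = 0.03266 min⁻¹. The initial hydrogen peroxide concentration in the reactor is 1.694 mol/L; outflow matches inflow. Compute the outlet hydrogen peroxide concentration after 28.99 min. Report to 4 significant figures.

1.377 mol/L

Species balance: V dC/dt = Q C_in − Q C − k V C.
This is linear with rate a = Q/V + k = 0.0526642 min⁻¹.
C_ss = Q C_in/(Q + kV) = 1.28843 mol/L; C(t) = C_ss + (C₀ − C_ss) e^(−a t).
C(28.99) = 1.28843 + (0.405569)·e^(−0.0526642·28.99) = 1.28843 + (0.405569)·0.217244 = 1.37654 mol/L.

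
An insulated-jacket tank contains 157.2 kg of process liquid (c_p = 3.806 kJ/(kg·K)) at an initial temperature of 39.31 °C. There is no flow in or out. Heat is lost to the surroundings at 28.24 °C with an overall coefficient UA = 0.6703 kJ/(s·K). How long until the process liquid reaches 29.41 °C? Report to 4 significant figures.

First-law balance (no shaft work): M c_p dT/dt = −UA(T − T_amb).
τ = M c_p/UA = 892.590 s; T_ss = T_amb = 28.2400 °C.
T(t) = T_ss + (T₀ − T_ss)e^(−t/τ); set T = 29.41:
t = −τ ln[(T − T_ss)/(T₀ − T_ss)] = −892.590 · ln(0.105691) = 2005.86 s.

2006 s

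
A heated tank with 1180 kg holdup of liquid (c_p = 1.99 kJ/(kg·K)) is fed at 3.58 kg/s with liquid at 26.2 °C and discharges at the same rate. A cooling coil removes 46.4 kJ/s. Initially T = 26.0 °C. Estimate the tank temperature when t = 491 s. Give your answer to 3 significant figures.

M c_p dT/dt = ṁ c_p (T_in − T) − Q̇.
Rearrange: dT/dt = (T_ss − T)/τ with τ = M/ṁ = 329.61 s and T_ss = T_in − Q̇/(ṁ c_p) = 19.687 °C.
Integrating: T(t) = T_ss + (T₀ − T_ss) e^(−t/τ).
T(491) = 19.687 + (6.3130)·e^(−491/329.61) = 19.687 + (6.3130)·0.22545 = 21.110 °C.

21.1 °C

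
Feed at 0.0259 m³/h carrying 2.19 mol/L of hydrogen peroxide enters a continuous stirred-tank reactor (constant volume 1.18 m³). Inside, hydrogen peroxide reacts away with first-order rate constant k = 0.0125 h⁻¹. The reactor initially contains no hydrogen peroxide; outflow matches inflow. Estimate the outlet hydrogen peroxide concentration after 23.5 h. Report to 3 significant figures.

0.774 mol/L

Accumulation = in − out − consumed: V dC/dt = Q C_in − Q C − k V C.
This is linear with rate a = Q/V + k = 0.034449 h⁻¹.
C_ss = Q C_in/(Q + kV) = 1.3954 mol/L; C(t) = C_ss + (C₀ − C_ss) e^(−a t).
C(23.5) = 1.3954 + (-1.3954)·e^(−0.034449·23.5) = 1.3954 + (-1.3954)·0.44506 = 0.77434 mol/L.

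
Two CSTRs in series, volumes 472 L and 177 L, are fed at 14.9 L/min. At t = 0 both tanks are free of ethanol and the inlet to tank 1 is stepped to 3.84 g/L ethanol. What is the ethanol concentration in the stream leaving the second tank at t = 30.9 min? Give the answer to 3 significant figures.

Each tank obeys Vᵢ dCᵢ/dt = Q(Cᵢ₋₁ − Cᵢ), so τᵢ = Vᵢ/Q.
τ₁ = 472/14.9 = 31.678 min; τ₂ = 177/14.9 = 11.879 min.
Tank 1: C₁ = C_in(1 − e^(−t/τ₁)). Tank 2 (τ₁ ≠ τ₂): C₂ = C_in[1 − (τ₁ e^(−t/τ₁) − τ₂ e^(−t/τ₂))/(τ₁ − τ₂)].
At t = 30.9: e^(−t/τ₁) = 0.37702, e^(−t/τ₂) = 0.074186.
C₂ = 3.84·[1 − (31.678·0.37702 − 11.879·0.074186)/(19.799)] = 3.84·0.44127 = 1.6945 g/L.

1.69 g/L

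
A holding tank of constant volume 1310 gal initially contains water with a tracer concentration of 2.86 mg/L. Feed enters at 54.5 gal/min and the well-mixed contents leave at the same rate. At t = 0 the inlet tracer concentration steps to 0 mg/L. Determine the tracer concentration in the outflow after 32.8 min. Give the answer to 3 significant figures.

Species balance on the tank: V dC/dt = Q(C_in − C).
Rewrite as dC/dt + C/τ = C_in/τ, τ = V/Q = 24.037 min.
This is linear first-order; C(t) = C_in + (C₀ − C_in) e^(−t/τ).
C(32.8) = 0 + (2.86 − 0)·e^(−32.8/24.037) = 0 + (2.8600)·0.25549 = 0.73070 mg/L.

0.731 mg/L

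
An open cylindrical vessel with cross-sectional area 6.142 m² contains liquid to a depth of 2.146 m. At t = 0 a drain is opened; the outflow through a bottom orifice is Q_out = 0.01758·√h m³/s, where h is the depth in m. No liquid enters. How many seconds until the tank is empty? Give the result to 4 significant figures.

Volume balance on the tank: A dh/dt = −0.01758 √h.
This is separable: 2 d(√h)/dt = −0.01758/A, so √h = √h₀ − (0.01758/(2A)) t.
Tank is empty when √h = 0: t_empty = 2A√h₀/0.01758.
t_empty = 2·6.142·√2.146/0.01758 = 12.2840·1.46492/0.01758 = 1023.61 s.

1024 s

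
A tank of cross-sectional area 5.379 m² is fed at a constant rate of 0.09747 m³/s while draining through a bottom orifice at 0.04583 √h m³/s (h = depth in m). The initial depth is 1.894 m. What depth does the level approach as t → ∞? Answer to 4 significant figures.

4.523 m

Accumulation of liquid (constant cross-section A): A dh/dt = Q_in − 0.04583 √h. At steady state dh/dt = 0:
Q_in = 0.04583 √h_ss ⇒ √h_ss = 0.09747/0.04583 = 2.12677.
h_ss = 2.12677² = 4.52316 m. (Since h₀ = 1.894 m < h_ss, the level will rise toward this value.)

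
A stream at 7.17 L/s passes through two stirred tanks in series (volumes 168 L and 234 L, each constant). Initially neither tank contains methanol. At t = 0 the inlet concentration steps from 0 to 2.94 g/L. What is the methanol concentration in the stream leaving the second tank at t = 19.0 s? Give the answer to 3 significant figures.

0.443 g/L

Time constants: τᵢ = Vᵢ/Q for each well-mixed tank.
τ₁ = 168/7.17 = 23.431 s; τ₂ = 234/7.17 = 32.636 s.
Solving the cascade with C₁(0)=C₂(0)=0 gives C₂(t) = C_in[1 − (τ₁ e^(−t/τ₁) − τ₂ e^(−t/τ₂))/(τ₁ − τ₂)].
At t = 19.0: e^(−t/τ₁) = 0.44446, e^(−t/τ₂) = 0.55868.
C₂ = 2.94·[1 − (23.431·0.44446 − 32.636·0.55868)/(-9.2050)] = 2.94·0.15058 = 0.44271 g/L.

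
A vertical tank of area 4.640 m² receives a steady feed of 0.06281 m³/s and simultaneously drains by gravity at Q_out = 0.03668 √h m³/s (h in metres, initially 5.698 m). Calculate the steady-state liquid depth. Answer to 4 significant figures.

2.932 m

Volume balance on the tank: A dh/dt = Q_in − 0.03668 √h. At steady state dh/dt = 0:
Q_in = 0.03668 √h_ss ⇒ √h_ss = 0.06281/0.03668 = 1.71238.
h_ss = 1.71238² = 2.93224 m. (Since h₀ = 5.698 m > h_ss, the level will fall toward this value.)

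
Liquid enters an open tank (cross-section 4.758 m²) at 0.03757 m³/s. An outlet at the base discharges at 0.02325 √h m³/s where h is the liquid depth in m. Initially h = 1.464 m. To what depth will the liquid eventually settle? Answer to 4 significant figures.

2.611 m

Level balance: A dh/dt = 0.03757 − 0.02325 √h. Setting dh/dt = 0:
Q_in = 0.02325 √h_ss ⇒ √h_ss = 0.03757/0.02325 = 1.61591.
h_ss = 1.61591² = 2.61118 m. (Since h₀ = 1.464 m < h_ss, the level will rise toward this value.)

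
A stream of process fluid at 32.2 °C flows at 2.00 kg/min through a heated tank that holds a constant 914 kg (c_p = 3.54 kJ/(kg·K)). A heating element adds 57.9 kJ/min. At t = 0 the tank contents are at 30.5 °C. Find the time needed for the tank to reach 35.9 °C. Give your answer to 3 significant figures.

362 min

Heat balance on the well-mixed liquid: M c_p dT/dt = ṁ c_p (T_in − T) + 57.9.
τ = M/ṁ = 457.00 min; T_ss = T_in + Q̇/(ṁ c_p) = 40.378 °C.
T(t) = T_ss + (T₀ − T_ss) e^(−t/τ). Set T = 35.9:
e^(−t/τ) = (35.9 − 40.378)/(30.5 − 40.378) = 0.45333
t = −457.00 · ln(0.45333) = 361.55 min.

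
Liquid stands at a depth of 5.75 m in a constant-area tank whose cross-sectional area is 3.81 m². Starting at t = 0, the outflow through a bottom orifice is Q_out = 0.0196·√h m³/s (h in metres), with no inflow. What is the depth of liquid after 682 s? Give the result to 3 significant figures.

0.414 m

A dh/dt = −Q_out = −0.0196 √h.
Separate and integrate: 2(√h − √h₀) = −(0.0196/A) t.
√h = √5.75 − 0.0196·682/(2·3.81) = 2.3979 − 1.7542 = 0.64369.
h = 0.64369² = 0.41434 m.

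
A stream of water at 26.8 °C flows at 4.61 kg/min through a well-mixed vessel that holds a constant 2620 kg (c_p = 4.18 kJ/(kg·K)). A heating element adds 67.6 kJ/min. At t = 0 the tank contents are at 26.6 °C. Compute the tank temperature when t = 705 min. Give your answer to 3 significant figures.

M c_p dT/dt = ṁ c_p (T_in − T) + Q̇.
Rearrange: dT/dt = (T_ss − T)/τ with τ = M/ṁ = 568.33 min and T_ss = T_in + Q̇/(ṁ c_p) = 30.308 °C.
T approaches T_ss exponentially: T(t) = T_ss + (T₀ − T_ss) e^(−t/τ).
T(705) = 30.308 + (-3.7081)·e^(−705/568.33) = 30.308 + (-3.7081)·0.28925 = 29.236 °C.

29.2 °C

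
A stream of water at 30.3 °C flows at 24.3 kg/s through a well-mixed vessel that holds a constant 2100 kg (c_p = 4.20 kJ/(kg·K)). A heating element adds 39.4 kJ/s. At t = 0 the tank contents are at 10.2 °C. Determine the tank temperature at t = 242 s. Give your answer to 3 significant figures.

M c_p dT/dt = ṁ c_p (T_in − T) + Q̇.
τ = M/ṁ = 86.420 s; T_ss = T_in + Q̇/(ṁ c_p) = 30.3 + 39.4/(24.3·4.20) = 30.686 °C.
This is linear first-order; T(t) = T_ss + (T₀ − T_ss) e^(−t/τ).
T(242) = 30.686 + (-20.486)·e^(−242/86.420) = 30.686 + (-20.486)·0.060793 = 29.441 °C.

29.4 °C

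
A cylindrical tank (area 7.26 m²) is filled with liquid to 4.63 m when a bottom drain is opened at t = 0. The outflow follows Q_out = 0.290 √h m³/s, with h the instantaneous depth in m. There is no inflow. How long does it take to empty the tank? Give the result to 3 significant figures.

108 s

A dh/dt = −Q_out = −0.290 √h.
This is separable: 2 d(√h)/dt = −0.290/A, so √h = √h₀ − (0.290/(2A)) t.
Set h = 0: 2√h₀ = (0.290/A) t_empty ⇒ t_empty = 2A√h₀/0.290.
t_empty = 2·7.26·√4.63/0.290 = 14.520·2.1517/0.290 = 107.74 s.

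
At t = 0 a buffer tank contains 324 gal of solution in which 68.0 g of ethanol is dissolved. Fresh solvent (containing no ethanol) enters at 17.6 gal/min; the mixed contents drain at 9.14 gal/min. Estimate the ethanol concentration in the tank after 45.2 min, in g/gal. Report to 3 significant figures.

Let m(t) be the amount of ethanol. Volume: V(t) = V₀ + (Q_in − Q_out) t = 324 + 8.4600 t; V(45.2) = 706.39 gal.
Solute balance: dm/dt = 0 − Q_out C = −Q_out m/V(t).
dm/m = −Q_out dt/(V₀ + 8.4600 t); integrating gives ln(m/m₀) = −(Q_out/(Q_in−Q_out)) ln(V/V₀).
m = m₀ (V₀/V)^(Q_out/(Q_in−Q_out)) = 68.0 × (324/706.39)^(1.0804) = 29.295 g.
C = m/V = 29.295/706.39 = 0.041472 g/gal.

0.0415 g/gal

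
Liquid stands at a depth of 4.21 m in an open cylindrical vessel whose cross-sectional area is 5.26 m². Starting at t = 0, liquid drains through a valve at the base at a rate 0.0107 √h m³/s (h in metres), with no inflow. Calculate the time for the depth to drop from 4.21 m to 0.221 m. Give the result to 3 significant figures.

Accumulation of liquid (constant cross-section A): A dh/dt = −0.0107 √h.
∫ h^(−1/2) dh = −(0.0107/A) ∫ dt, giving 2√h = 2√h₀ − (0.0107/A) t.
t = 2A(√h₀ − √h)/0.0107 = 2·5.26·(√4.21 − √0.221)/0.0107
  = 10.520 × (2.0518 − 0.47011) / 0.0107 = 1555.1 s.

1560 s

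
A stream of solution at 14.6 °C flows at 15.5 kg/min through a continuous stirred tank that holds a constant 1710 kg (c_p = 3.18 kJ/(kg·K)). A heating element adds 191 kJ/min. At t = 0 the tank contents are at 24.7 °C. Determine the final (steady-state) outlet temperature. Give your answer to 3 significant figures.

Energy balance: M c_p dT/dt = ṁ c_p (T_in − T) + 191.
At steady state dT/dt = 0 ⇒ T_ss = T_in + Q̇/(ṁ c_p) = 14.6 + 191/(15.5·3.18) = 18.475 °C.

18.5 °C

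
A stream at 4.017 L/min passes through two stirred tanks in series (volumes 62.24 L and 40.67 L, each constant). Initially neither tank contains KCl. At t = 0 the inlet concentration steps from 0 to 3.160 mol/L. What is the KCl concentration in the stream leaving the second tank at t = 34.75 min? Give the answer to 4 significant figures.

2.385 mol/L

Time constants: τᵢ = Vᵢ/Q for each well-mixed tank.
τ₁ = 62.24/4.017 = 15.4941 min; τ₂ = 40.67/4.017 = 10.1245 min.
Tank 1: C₁ = C_in(1 − e^(−t/τ₁)). Tank 2 (τ₁ ≠ τ₂): C₂ = C_in[1 − (τ₁ e^(−t/τ₁) − τ₂ e^(−t/τ₂))/(τ₁ − τ₂)].
At t = 34.75: e^(−t/τ₁) = 0.106163, e^(−t/τ₂) = 0.0323132.
C₂ = 3.160·[1 − (15.4941·0.106163 − 10.1245·0.0323132)/(5.36968)] = 3.160·0.754595 = 2.38452 mol/L.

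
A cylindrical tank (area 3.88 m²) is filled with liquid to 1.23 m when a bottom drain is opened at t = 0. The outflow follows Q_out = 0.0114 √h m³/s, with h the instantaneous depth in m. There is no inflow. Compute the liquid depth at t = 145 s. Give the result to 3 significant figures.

0.803 m

With no inflow, A dh/dt = −0.0114 √h.
Separate and integrate: 2(√h − √h₀) = −(0.0114/A) t.
√h = √1.23 − 0.0114·145/(2·3.88) = 1.1091 − 0.21302 = 0.89604.
h = 0.89604² = 0.80288 m.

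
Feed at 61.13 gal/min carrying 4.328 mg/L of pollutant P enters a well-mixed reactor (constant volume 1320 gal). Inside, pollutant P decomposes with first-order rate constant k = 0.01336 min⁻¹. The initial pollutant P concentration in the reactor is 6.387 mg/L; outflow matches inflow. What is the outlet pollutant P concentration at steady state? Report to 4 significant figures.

Species balance: V dC/dt = Q C_in − Q C − k V C.
Steady state (dC/dt = 0): C_ss = Q C_in/(Q + kV) = C_in/(1 + kV/Q).
C_ss = 61.13·4.328/(61.13 + 0.01336·1320) = 264.571/78.7652 = 3.35898 mg/L.

3.359 mg/L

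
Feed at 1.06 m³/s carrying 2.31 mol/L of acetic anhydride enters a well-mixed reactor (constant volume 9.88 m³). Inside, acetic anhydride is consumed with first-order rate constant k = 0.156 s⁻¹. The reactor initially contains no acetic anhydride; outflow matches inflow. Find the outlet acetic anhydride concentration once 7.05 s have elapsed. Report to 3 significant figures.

Species balance: V dC/dt = Q C_in − Q C − k V C.
dC/dt = (Q/V) C_in − (Q/V + k) C; effective rate a = Q/V + k = 0.10729 + 0.156 = 0.26329 s⁻¹.
C_ss = Q C_in/(Q + kV) = 0.94131 mol/L; C(t) = C_ss + (C₀ − C_ss) e^(−a t).
C(7.05) = 0.94131 + (-0.94131)·e^(−0.26329·7.05) = 0.94131 + (-0.94131)·0.15627 = 0.79421 mol/L.

0.794 mol/L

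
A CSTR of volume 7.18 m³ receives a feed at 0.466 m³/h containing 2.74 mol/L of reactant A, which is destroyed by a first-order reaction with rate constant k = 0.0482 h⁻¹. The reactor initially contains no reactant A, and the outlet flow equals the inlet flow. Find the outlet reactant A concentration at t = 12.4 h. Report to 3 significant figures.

V dC/dt = Q(C_in − C) − k V C.
dC/dt = (Q/V) C_in − (Q/V + k) C; effective rate a = Q/V + k = 0.064903 + 0.0482 = 0.11310 h⁻¹.
C_ss = Q C_in/(Q + kV) = 1.5723 mol/L; C(t) = C_ss + (C₀ − C_ss) e^(−a t).
C(12.4) = 1.5723 + (-1.5723)·e^(−0.11310·12.4) = 1.5723 + (-1.5723)·0.24599 = 1.1855 mol/L.

1.19 mol/L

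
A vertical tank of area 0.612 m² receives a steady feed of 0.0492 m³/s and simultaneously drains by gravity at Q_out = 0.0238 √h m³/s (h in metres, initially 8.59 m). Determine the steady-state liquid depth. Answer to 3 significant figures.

Unsteady balance on liquid volume: A dh/dt = Q_in − 0.0238 √h. At steady state dh/dt = 0:
Q_in = 0.0238 √h_ss ⇒ √h_ss = 0.0492/0.0238 = 2.0672.
h_ss = 2.0672² = 4.2734 m. (Since h₀ = 8.59 m > h_ss, the level will fall toward this value.)

4.27 m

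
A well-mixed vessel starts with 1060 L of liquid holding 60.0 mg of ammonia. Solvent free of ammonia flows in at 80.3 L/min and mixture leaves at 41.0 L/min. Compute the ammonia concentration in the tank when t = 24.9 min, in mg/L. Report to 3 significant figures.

0.0149 mg/L

Total volume: dV/dt = Q_in − Q_out = 39.300 L/min, so V(t) = 1060 + 39.300 t and V(24.9) = 2038.6 L.
No ammonia enters, so dm/dt = −Q_out · (m/V).
Separate: dm/m = −Q_out dt/V(t) ⇒ ln(m/m₀) = −(Q_out/(Q_in−Q_out)) ln(V/V₀).
m = m₀ (V₀/V)^(Q_out/(Q_in−Q_out)) = 60.0 × (1060/2038.6)^(1.0433) = 30.328 mg.
C = m/V = 30.328/2038.6 = 0.014877 mg/L.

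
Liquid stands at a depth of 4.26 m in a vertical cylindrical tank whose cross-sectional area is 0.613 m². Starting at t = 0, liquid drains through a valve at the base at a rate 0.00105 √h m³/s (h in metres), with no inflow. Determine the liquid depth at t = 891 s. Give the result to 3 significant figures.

1.69 m

Accumulation of liquid (constant cross-section A): A dh/dt = −0.00105 √h.
Separate and integrate: 2(√h − √h₀) = −(0.00105/A) t.
√h = √4.26 − 0.00105·891/(2·0.613) = 2.0640 − 0.76309 = 1.3009.
h = 1.3009² = 1.6923 m.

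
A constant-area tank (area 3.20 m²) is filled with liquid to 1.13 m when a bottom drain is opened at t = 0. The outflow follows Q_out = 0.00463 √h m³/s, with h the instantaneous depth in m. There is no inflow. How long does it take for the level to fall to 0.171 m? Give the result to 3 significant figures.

898 s

With no inflow, A dh/dt = −0.00463 √h.
Separate and integrate: 2(√h − √h₀) = −(0.00463/A) t.
t = 2A(√h₀ − √h)/0.00463 = 2·3.20·(√1.13 − √0.171)/0.00463
  = 6.4000 × (1.0630 − 0.41352) / 0.00463 = 897.79 s.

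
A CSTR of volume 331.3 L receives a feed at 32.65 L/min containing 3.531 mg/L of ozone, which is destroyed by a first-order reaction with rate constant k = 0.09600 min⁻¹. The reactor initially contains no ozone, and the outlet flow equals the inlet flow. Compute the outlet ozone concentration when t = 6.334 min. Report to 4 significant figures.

Accumulation = in − out − consumed: V dC/dt = Q C_in − Q C − k V C.
This is linear with rate a = Q/V + k = 0.194551 min⁻¹.
C_ss = Q C_in/(Q + kV) = 1.78865 mg/L; C(t) = C_ss + (C₀ − C_ss) e^(−a t).
C(6.334) = 1.78865 + (-1.78865)·e^(−0.194551·6.334) = 1.78865 + (-1.78865)·0.291625 = 1.26704 mg/L.

1.267 mg/L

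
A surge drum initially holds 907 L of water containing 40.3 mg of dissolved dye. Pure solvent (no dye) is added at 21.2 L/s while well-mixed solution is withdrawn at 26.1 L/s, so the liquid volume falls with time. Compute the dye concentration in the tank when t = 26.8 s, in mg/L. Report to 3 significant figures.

Total volume: dV/dt = Q_in − Q_out = -4.9000 L/s, so V(t) = 907 − 4.9000 t and V(26.8) = 775.68 L.
Solute balance: dm/dt = 0 − Q_out C = −Q_out m/V(t).
dm/m = −Q_out dt/(V₀ − 4.9000 t); integrating gives ln(m/m₀) = −(Q_out/(Q_in−Q_out)) ln(V/V₀).
m = m₀ (V₀/V)^(Q_out/(Q_in−Q_out)) = 40.3 × (907/775.68)^(-5.3265) = 17.519 mg.
C = m/V = 17.519/775.68 = 0.022585 mg/L.

0.0226 mg/L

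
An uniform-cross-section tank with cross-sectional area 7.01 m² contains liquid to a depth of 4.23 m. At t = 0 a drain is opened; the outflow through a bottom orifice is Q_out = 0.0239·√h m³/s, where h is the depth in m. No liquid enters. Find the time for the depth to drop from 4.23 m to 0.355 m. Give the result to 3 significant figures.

857 s

A dh/dt = −Q_out = −0.0239 √h.
∫ h^(−1/2) dh = −(0.0239/A) ∫ dt, giving 2√h = 2√h₀ − (0.0239/A) t.
t = 2A(√h₀ − √h)/0.0239 = 2·7.01·(√4.23 − √0.355)/0.0239
  = 14.020 × (2.0567 − 0.59582) / 0.0239 = 856.97 s.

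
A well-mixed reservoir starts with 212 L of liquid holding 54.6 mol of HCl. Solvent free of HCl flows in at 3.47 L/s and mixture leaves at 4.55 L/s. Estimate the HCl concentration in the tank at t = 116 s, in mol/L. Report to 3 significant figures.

0.0146 mol/L

Let m(t) be the amount of HCl. Volume: V(t) = V₀ + (Q_in − Q_out) t = 212 − 1.0800 t; V(116) = 86.720 L.
Solute balance: dm/dt = 0 − Q_out C = −Q_out m/V(t).
dm/m = −Q_out dt/(V₀ − 1.0800 t); integrating gives ln(m/m₀) = −(Q_out/(Q_in−Q_out)) ln(V/V₀).
m = m₀ (V₀/V)^(Q_out/(Q_in−Q_out)) = 54.6 × (212/86.720)^(-4.2130) = 1.2637 mol.
C = m/V = 1.2637/86.720 = 0.014572 mol/L.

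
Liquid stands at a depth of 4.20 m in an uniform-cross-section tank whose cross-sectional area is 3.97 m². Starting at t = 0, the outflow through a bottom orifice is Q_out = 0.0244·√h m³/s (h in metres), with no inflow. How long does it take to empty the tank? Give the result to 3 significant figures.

A dh/dt = −Q_out = −0.0244 √h.
Separate and integrate: 2(√h − √h₀) = −(0.0244/A) t.
Set h = 0: 2√h₀ = (0.0244/A) t_empty ⇒ t_empty = 2A√h₀/0.0244.
t_empty = 2·3.97·√4.20/0.0244 = 7.9400·2.0494/0.0244 = 666.89 s.

667 s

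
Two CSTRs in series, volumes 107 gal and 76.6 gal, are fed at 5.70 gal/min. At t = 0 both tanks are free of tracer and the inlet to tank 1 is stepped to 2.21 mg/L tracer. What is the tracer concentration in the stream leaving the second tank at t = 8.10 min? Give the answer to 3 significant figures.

0.205 mg/L

Species balance on tank i: dCᵢ/dt = (Cᵢ₋₁ − Cᵢ)/τᵢ with τᵢ = Vᵢ/Q.
τ₁ = 107/5.70 = 18.772 min; τ₂ = 76.6/5.70 = 13.439 min.
Tank 1: C₁ = C_in(1 − e^(−t/τ₁)). Tank 2 (τ₁ ≠ τ₂): C₂ = C_in[1 − (τ₁ e^(−t/τ₁) − τ₂ e^(−t/τ₂))/(τ₁ − τ₂)].
At t = 8.10: e^(−t/τ₁) = 0.64954, e^(−t/τ₂) = 0.54731.
C₂ = 2.21·[1 − (18.772·0.64954 − 13.439·0.54731)/(5.3333)] = 2.21·0.092875 = 0.20525 mg/L.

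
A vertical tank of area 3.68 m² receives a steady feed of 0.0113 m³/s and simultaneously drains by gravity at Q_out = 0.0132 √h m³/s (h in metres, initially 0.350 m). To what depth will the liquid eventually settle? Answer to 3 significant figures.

0.733 m

Level balance: A dh/dt = 0.0113 − 0.0132 √h. Setting dh/dt = 0:
Q_in = 0.0132 √h_ss ⇒ √h_ss = 0.0113/0.0132 = 0.85606.
h_ss = 0.85606² = 0.73284 m. (Since h₀ = 0.350 m < h_ss, the level will rise toward this value.)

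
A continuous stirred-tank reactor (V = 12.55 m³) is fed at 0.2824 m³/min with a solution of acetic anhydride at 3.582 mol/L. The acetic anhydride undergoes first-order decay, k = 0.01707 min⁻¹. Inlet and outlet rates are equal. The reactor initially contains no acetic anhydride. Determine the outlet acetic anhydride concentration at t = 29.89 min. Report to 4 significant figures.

1.413 mol/L

Accumulation = in − out − consumed: V dC/dt = Q C_in − Q C − k V C.
This is linear with rate a = Q/V + k = 0.0395720 min⁻¹.
C_ss = Q C_in/(Q + kV) = 2.03685 mol/L; C(t) = C_ss + (C₀ − C_ss) e^(−a t).
C(29.89) = 2.03685 + (-2.03685)·e^(−0.0395720·29.89) = 2.03685 + (-2.03685)·0.306417 = 1.41272 mol/L.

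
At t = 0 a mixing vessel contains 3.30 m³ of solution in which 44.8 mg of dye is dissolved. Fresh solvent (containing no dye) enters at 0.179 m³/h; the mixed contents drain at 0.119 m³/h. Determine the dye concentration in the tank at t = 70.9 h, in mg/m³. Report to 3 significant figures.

1.15 mg/m³

Total volume: dV/dt = Q_in − Q_out = 0.060000 m³/h, so V(t) = 3.30 + 0.060000 t and V(70.9) = 7.5540 m³.
Solute balance: dm/dt = 0 − Q_out C = −Q_out m/V(t).
dm/m = −Q_out dt/(V₀ + 0.060000 t); integrating gives ln(m/m₀) = −(Q_out/(Q_in−Q_out)) ln(V/V₀).
m = m₀ (V₀/V)^(Q_out/(Q_in−Q_out)) = 44.8 × (3.30/7.5540)^(1.9833) = 8.6685 mg.
C = m/V = 8.6685/7.5540 = 1.1475 mg/m³.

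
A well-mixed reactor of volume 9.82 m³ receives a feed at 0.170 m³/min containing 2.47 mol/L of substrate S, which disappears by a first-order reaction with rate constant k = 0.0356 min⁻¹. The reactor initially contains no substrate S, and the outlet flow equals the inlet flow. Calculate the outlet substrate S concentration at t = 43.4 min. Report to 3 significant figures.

V dC/dt = Q(C_in − C) − k V C.
dC/dt = (Q/V) C_in − (Q/V + k) C; effective rate a = Q/V + k = 0.017312 + 0.0356 = 0.052912 min⁻¹.
C_ss = Q C_in/(Q + kV) = 0.80813 mol/L; C(t) = C_ss + (C₀ − C_ss) e^(−a t).
C(43.4) = 0.80813 + (-0.80813)·e^(−0.052912·43.4) = 0.80813 + (-0.80813)·0.10062 = 0.72682 mol/L.

0.727 mol/L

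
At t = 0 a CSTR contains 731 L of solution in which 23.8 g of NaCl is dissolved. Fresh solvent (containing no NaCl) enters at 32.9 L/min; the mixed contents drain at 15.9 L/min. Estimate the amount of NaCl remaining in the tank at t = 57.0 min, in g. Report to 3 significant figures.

Total volume: dV/dt = Q_in − Q_out = 17.000 L/min, so V(t) = 731 + 17.000 t and V(57.0) = 1700.0 L.
No NaCl enters, so dm/dt = −Q_out · (m/V).
Separate: dm/m = −Q_out dt/V(t) ⇒ ln(m/m₀) = −(Q_out/(Q_in−Q_out)) ln(V/V₀).
m = m₀ (V₀/V)^(Q_out/(Q_in−Q_out)) = 23.8 × (731/1700.0)^(0.93529) = 10.808 g.

10.8 g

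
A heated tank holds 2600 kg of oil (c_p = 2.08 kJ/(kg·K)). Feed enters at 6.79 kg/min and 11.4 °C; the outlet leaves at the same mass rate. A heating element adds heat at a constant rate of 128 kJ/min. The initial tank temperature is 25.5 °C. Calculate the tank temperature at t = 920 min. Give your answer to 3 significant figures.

20.9 °C

M c_p dT/dt = ṁ c_p (T_in − T) + Q̇.
Rearrange: dT/dt = (T_ss − T)/τ with τ = M/ṁ = 382.92 min and T_ss = T_in + Q̇/(ṁ c_p) = 20.463 °C.
This is linear first-order; T(t) = T_ss + (T₀ − T_ss) e^(−t/τ).
T(920) = 20.463 + (5.0369)·e^(−920/382.92) = 20.463 + (5.0369)·0.090481 = 20.919 °C.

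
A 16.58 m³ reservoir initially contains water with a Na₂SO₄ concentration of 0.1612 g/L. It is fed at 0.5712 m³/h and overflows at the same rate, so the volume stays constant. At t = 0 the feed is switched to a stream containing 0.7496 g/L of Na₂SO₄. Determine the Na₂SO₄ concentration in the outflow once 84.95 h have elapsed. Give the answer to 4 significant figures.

Unsteady species balance (constant V, well mixed): V dC/dt = Q(C_in − C).
Rewrite as dC/dt + C/τ = C_in/τ, τ = V/Q = 29.0266 h.
Solution: C(t) = C_in + (C₀ − C_in) e^(−t/τ).
C(84.95) = 0.7496 + (0.1612 − 0.7496)·e^(−84.95/29.0266) = 0.7496 + (-0.588400)·0.0535776 = 0.718075 g/L.

0.7181 g/L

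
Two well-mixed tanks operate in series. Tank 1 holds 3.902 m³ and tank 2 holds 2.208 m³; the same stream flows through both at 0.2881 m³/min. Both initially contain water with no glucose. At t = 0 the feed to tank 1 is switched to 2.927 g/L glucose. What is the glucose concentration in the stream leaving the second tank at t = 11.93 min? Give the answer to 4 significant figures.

0.9372 g/L

Species balance on tank i: dCᵢ/dt = (Cᵢ₋₁ − Cᵢ)/τᵢ with τᵢ = Vᵢ/Q.
τ₁ = 3.902/0.2881 = 13.5439 min; τ₂ = 2.208/0.2881 = 7.66401 min.
Tank 1: C₁ = C_in(1 − e^(−t/τ₁)). Tank 2 (τ₁ ≠ τ₂): C₂ = C_in[1 − (τ₁ e^(−t/τ₁) − τ₂ e^(−t/τ₂))/(τ₁ − τ₂)].
At t = 11.93: e^(−t/τ₁) = 0.414435, e^(−t/τ₂) = 0.210846.
C₂ = 2.927·[1 − (13.5439·0.414435 − 7.66401·0.210846)/(5.87990)] = 2.927·0.320202 = 0.937231 g/L.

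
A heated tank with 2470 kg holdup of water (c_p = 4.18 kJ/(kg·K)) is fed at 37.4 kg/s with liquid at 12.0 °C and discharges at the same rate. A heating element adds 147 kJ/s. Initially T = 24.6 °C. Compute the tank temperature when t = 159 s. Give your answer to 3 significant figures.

Heat balance on the well-mixed liquid: M c_p dT/dt = ṁ c_p (T_in − T) + 147.
τ = M/ṁ = 66.043 s; T_ss = T_in + Q̇/(ṁ c_p) = 12.0 + 147/(37.4·4.18) = 12.940 °C.
This is linear first-order; T(t) = T_ss + (T₀ − T_ss) e^(−t/τ).
T(159) = 12.940 + (11.660)·e^(−159/66.043) = 12.940 + (11.660)·0.090037 = 13.990 °C.

14.0 °C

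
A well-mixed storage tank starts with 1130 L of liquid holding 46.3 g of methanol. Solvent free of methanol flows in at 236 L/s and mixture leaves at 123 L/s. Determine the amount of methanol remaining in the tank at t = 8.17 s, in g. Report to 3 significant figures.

24.2 g

Let m(t) be the amount of methanol. Volume: V(t) = V₀ + (Q_in − Q_out) t = 1130 + 113.00 t; V(8.17) = 2053.2 L.
No methanol enters, so dm/dt = −Q_out · (m/V).
Separate: dm/m = −Q_out dt/V(t) ⇒ ln(m/m₀) = −(Q_out/(Q_in−Q_out)) ln(V/V₀).
m = m₀ (V₀/V)^(Q_out/(Q_in−Q_out)) = 46.3 × (1130/2053.2)^(1.0885) = 24.170 g.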